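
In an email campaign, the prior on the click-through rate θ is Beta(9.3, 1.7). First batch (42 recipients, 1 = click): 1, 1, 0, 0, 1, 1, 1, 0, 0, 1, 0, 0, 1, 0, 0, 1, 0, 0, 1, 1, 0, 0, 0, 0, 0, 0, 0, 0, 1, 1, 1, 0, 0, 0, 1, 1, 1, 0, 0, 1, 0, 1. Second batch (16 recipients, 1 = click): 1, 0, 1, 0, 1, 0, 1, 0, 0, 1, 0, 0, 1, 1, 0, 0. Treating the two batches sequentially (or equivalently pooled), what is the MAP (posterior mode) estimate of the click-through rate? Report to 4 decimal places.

The Beta prior is conjugate to a Binomial/Bernoulli likelihood; the update adds successes to α and failures to β.
After batch 1: Beta(9.3+18, 1.7+24) = Beta(27.3, 25.7).
After batch 2: Beta(27.3+7, 25.7+9) = Beta(34.3, 34.7).
Mode of Beta(a,b) for a,b>1 is (a−1)/(a+b−2) = 33.3/67.0 = 0.4970.

0.4970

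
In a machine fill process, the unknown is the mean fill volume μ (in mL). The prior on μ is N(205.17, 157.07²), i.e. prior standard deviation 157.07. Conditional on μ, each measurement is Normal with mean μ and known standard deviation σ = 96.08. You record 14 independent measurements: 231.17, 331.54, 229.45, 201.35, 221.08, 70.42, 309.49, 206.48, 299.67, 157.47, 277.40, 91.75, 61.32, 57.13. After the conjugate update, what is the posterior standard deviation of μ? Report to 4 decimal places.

For Normal data with known variance σ², a Normal(μ₀, σ₀²) prior on μ is conjugate. Posterior precision = 1/σ₀² + n/σ²; posterior mean is the precision-weighted average of μ₀ and x̄.
σ₀² = 157.07² = 24670.9849, σ² = 96.08² = 9231.3664; σ² + n·σ₀² = 9231.3664 + 14·24670.9849 = 354625.155.
Posterior precision = 1/σ₀² + n/σ² = 1/24670.9849 + 14/9231.3664 = (σ² + n·σ₀²)/(σ₀²σ²) = 354625.155/(24670.9849·9231.3664); posterior variance σₙ² = σ₀²σ²/(σ² + n·σ₀²) = 24670.9849·9231.3664/354625.155 = 642.218686.
Posterior SD = √σₙ² = √(24670.9849·9231.3664/354625.155) = 25.3420.

25.3420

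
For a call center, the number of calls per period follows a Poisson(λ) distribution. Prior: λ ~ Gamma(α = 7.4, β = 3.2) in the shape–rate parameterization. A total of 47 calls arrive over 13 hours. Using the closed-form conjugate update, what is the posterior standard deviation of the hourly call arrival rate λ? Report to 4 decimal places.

0.4553

With a Gamma(shape α, rate β) prior, the Poisson likelihood is conjugate: the posterior is Gamma(α + ΣXᵢ, β + n).
Posterior: Gamma(α+S, β+n) = Gamma(7.4+47, 3.2+13) = Gamma(54.4, 16.2).
SD = √α/β = √54.4/16.2 = 0.4553.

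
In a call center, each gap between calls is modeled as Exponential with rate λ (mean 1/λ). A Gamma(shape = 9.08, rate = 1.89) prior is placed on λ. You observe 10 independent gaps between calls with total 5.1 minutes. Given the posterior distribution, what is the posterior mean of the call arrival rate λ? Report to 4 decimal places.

With a Gamma(shape α, rate β) prior on the exponential rate λ, the posterior after n observations with total T = Σxᵢ is Gamma(α+n, β+T).
Posterior: Gamma(9.08+10, 1.89+5.1) = Gamma(19.08, 6.99).
Posterior mean of λ = α/β = 19.08/6.99 = 2.7296.

2.7296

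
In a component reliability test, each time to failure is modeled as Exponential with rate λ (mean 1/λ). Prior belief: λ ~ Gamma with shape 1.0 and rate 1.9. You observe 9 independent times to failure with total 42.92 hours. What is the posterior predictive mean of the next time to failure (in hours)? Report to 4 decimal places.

4.9800

With a Gamma(shape α, rate β) prior on the exponential rate λ, the posterior after n observations with total T = Σxᵢ is Gamma(α+n, β+T).
Posterior: Gamma(1.0+9, 1.9+42.92) = Gamma(10.0, 44.82).
The predictive distribution for the next observation is Lomax; its mean is β/(α−1) = 44.82/9.0 = 4.9800.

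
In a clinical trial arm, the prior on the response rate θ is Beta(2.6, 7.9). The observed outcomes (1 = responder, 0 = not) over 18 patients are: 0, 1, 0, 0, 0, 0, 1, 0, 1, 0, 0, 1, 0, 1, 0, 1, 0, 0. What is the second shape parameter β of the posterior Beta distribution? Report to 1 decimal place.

19.9

The Beta prior is conjugate to a Binomial/Bernoulli likelihood; the update adds successes to α and failures to β.
Posterior: Beta(α+k, β+n−k) = Beta(2.6+6, 7.9+12) = Beta(8.6, 19.9).
Posterior β = 19.9.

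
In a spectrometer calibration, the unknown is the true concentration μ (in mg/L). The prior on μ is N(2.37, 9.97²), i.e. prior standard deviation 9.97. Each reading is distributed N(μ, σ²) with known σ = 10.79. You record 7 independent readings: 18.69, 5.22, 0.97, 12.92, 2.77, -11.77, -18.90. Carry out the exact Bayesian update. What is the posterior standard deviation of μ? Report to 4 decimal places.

3.7747

For Normal data with known variance σ², a Normal(μ₀, σ₀²) prior on μ is conjugate. Posterior precision = 1/σ₀² + n/σ²; posterior mean is the precision-weighted average of μ₀ and x̄.
σ₀² = 9.97² = 99.4009, σ² = 10.79² = 116.4241; σ² + n·σ₀² = 116.4241 + 7·99.4009 = 812.2304.
Posterior precision = 1/σ₀² + n/σ² = 1/99.4009 + 7/116.4241 = (σ² + n·σ₀²)/(σ₀²σ²) = 812.2304/(99.4009·116.4241); posterior variance σₙ² = σ₀²σ²/(σ² + n·σ₀²) = 99.4009·116.4241/812.2304 = 14.248002.
Posterior SD = √σₙ² = √(99.4009·116.4241/812.2304) = 3.7747.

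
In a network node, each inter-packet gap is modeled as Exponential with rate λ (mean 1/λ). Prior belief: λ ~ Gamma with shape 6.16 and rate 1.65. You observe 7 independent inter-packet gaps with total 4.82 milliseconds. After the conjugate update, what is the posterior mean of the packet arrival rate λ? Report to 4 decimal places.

With a Gamma(shape α, rate β) prior on the exponential rate λ, the posterior after n observations with total T = Σxᵢ is Gamma(α+n, β+T).
Posterior: Gamma(6.16+7, 1.65+4.82) = Gamma(13.16, 6.47).
Posterior mean of λ = α/β = 13.16/6.47 = 2.0340.

2.0340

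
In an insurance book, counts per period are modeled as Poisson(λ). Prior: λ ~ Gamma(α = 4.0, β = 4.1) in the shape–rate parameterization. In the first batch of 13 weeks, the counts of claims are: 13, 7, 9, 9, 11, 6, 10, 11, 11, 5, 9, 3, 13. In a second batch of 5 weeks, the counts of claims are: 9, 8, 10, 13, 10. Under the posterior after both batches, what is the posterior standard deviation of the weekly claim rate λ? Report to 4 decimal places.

0.5917

With a Gamma(shape α, rate β) prior, the Poisson likelihood is conjugate: the posterior is Gamma(α + ΣXᵢ, β + n).
Batch 1: sum of counts S = 117 over n = 13 weeks.
After batch 1: Gamma(α+S, β+n) = Gamma(4.0+117, 4.1+13) = Gamma(121.0, 17.1).
Batch 2: sum of counts S = 50 over n = 5 weeks.
After batch 2: Gamma(α+S, β+n) = Gamma(121.0+50, 17.1+5) = Gamma(171.0, 22.1).
SD = √α/β = √171.0/22.1 = 0.5917.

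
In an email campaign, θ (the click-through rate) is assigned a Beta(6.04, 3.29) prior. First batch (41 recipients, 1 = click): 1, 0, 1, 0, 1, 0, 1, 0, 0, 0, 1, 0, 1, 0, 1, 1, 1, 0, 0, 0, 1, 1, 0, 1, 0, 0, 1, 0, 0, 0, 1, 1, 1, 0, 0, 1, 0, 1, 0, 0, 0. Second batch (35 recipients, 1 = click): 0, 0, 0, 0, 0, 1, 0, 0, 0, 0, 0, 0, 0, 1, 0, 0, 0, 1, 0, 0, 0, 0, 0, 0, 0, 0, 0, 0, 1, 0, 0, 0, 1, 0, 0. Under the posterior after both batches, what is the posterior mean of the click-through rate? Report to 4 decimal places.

The Beta prior is conjugate to a Binomial/Bernoulli likelihood; the update adds successes to α and failures to β.
After batch 1: Beta(6.04+18, 3.29+23) = Beta(24.04, 26.29).
After batch 2: Beta(24.04+5, 26.29+30) = Beta(29.04, 56.29).
Posterior mean = α/(α+β) = 29.04/85.33 = 0.3403.

0.3403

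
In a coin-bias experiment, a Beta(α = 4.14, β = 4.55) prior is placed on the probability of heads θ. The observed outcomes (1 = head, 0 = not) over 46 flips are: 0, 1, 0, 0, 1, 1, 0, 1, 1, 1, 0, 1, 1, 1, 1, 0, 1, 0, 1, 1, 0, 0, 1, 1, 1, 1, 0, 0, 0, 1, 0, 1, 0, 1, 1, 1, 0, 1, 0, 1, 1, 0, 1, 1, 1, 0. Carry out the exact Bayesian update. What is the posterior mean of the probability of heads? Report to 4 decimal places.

The Beta prior is conjugate to a Binomial/Bernoulli likelihood; the update adds successes to α and failures to β.
Posterior: Beta(α+k, β+n−k) = Beta(4.14+28, 4.55+18) = Beta(32.14, 22.55).
Posterior mean = α/(α+β) = 32.14/54.69 = 0.5877.

0.5877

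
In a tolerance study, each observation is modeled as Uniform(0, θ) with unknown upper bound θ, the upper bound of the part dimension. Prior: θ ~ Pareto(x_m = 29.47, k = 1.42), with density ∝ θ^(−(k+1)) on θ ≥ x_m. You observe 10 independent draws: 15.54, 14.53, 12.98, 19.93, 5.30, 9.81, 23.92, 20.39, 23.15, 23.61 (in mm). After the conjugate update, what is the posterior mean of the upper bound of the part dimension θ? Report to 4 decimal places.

32.2982

A Pareto(scale x_m, shape k) prior on the upper bound θ of Uniform(0, θ) is conjugate: posterior is Pareto(max(x_m, max xᵢ), k + n).
Sample maximum = 23.92; prior scale x_m = 29.47 → posterior scale = max = 29.47.
Posterior shape = 1.42 + 10 = 11.42.
E[θ|data] = k·x_m/(k−1) = 11.42·29.47/10.42 = 32.2982.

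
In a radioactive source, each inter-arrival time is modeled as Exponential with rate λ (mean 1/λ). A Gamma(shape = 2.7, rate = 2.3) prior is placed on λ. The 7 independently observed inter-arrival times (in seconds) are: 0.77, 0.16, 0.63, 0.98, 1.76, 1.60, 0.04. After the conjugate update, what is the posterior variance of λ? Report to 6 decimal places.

0.142862

With a Gamma(shape α, rate β) prior on the exponential rate λ, the posterior after n observations with total T = Σxᵢ is Gamma(α+n, β+T).
Sum of observations T = 5.94 seconds; n = 7.
Posterior: Gamma(2.7+7, 2.3+5.94) = Gamma(9.7, 8.24).
Var = α/β² = 0.142862.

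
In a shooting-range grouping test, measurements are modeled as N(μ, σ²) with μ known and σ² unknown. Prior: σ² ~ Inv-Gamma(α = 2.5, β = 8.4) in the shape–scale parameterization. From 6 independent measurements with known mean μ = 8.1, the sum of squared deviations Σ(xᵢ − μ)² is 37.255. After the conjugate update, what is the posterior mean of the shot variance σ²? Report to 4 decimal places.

6.0061

With known mean μ and an Inverse-Gamma(α, β) prior on σ², the Normal likelihood is conjugate: posterior is Inv-Gamma(α + n/2, β + Σ(xᵢ−μ)²/2).
Posterior: Inv-Gamma(2.5 + 6/2, 8.4 + 37.255/2) = Inv-Gamma(5.50, 27.0275).
E[σ²|data] = β/(α−1) = 27.0275/4.50 = 6.0061.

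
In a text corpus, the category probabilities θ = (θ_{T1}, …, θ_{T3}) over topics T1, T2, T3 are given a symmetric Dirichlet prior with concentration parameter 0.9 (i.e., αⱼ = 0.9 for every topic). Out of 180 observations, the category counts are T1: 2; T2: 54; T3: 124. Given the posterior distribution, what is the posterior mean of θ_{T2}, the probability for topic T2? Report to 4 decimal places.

The Dirichlet prior is conjugate to the Multinomial likelihood: each posterior αⱼ = prior αⱼ + observed count nⱼ.
Posterior concentration: (2.9, 54.9, 124.9), total = 182.7.
E[θ_{T2}|data] = α_{T2}/Σα = 54.9/182.7 = 0.3005.

0.3005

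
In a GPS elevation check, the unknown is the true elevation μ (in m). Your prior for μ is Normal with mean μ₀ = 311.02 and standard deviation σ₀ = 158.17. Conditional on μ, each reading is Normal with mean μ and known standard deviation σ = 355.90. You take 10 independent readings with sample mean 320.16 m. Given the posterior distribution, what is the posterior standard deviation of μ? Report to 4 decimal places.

91.7006

For Normal data with known variance σ², a Normal(μ₀, σ₀²) prior on μ is conjugate. Posterior precision = 1/σ₀² + n/σ²; posterior mean is the precision-weighted average of μ₀ and x̄.
σ₀² = 158.17² = 25017.7489, σ² = 355.90² = 126664.81; σ² + n·σ₀² = 126664.81 + 10·25017.7489 = 376842.299.
Posterior precision = 1/σ₀² + n/σ² = 1/25017.7489 + 10/126664.81 = (σ² + n·σ₀²)/(σ₀²σ²) = 376842.299/(25017.7489·126664.81); posterior variance σₙ² = σ₀²σ²/(σ² + n·σ₀²) = 25017.7489·126664.81/376842.299 = 8409.004030.
Posterior SD = √σₙ² = √(25017.7489·126664.81/376842.299) = 91.7006.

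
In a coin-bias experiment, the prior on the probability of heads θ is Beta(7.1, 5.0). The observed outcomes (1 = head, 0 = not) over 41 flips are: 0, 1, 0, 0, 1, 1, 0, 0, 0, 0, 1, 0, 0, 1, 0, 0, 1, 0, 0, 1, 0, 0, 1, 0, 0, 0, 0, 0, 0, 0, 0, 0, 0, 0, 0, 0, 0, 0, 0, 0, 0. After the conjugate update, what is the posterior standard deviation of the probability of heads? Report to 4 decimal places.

0.0613

The Beta prior is conjugate to a Binomial/Bernoulli likelihood; the update adds successes to α and failures to β.
Posterior: Beta(α+k, β+n−k) = Beta(7.1+8, 5.0+33) = Beta(15.1, 38.0).
Var = αβ/((α+β)²(α+β+1)) = 15.1·38.0/(53.1²·54.1) = 0.00376161; SD = √0.00376161 = 0.0613.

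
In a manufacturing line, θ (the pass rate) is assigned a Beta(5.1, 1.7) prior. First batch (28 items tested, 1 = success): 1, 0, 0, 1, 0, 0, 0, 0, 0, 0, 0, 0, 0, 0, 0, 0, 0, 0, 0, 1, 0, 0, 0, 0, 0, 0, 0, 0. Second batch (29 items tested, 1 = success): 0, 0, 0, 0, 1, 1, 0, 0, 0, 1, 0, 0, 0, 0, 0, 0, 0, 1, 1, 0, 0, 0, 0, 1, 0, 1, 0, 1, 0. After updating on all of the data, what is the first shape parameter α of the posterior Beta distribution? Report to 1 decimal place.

The Beta prior is conjugate to a Binomial/Bernoulli likelihood; the update adds successes to α and failures to β.
After batch 1: Beta(5.1+3, 1.7+25) = Beta(8.1, 26.7).
After batch 2: Beta(8.1+8, 26.7+21) = Beta(16.1, 47.7).
Posterior α = 16.1.

16.1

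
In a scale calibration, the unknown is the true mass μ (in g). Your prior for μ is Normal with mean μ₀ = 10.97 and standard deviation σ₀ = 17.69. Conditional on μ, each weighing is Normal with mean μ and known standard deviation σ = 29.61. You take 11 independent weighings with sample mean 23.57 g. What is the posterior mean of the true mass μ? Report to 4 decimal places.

21.0122

For Normal data with known variance σ², a Normal(μ₀, σ₀²) prior on μ is conjugate. Posterior precision = 1/σ₀² + n/σ²; posterior mean is the precision-weighted average of μ₀ and x̄.
n·x̄ = 11·23.57 = 259.27.
σ₀² = 17.69² = 312.9361, σ² = 29.61² = 876.7521; σ² + n·σ₀² = 876.7521 + 11·312.9361 = 4319.0492.
Posterior mean = (μ₀/σ₀² + n·x̄/σ²)/(1/σ₀² + n/σ²) = (σ²·μ₀ + σ₀²·n·x̄)/(σ² + n·σ₀²) = (876.7521·10.97 + 312.9361·259.27)/4319.0492 = 90752.913184/4319.0492 = 21.0122.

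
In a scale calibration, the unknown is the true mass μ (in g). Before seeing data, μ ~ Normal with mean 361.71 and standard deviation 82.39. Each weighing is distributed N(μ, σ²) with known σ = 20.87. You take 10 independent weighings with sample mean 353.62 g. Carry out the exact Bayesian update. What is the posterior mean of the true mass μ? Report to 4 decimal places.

353.6716

For Normal data with known variance σ², a Normal(μ₀, σ₀²) prior on μ is conjugate. Posterior precision = 1/σ₀² + n/σ²; posterior mean is the precision-weighted average of μ₀ and x̄.
n·x̄ = 10·353.62 = 3536.2.
σ₀² = 82.39² = 6788.1121, σ² = 20.87² = 435.5569; σ² + n·σ₀² = 435.5569 + 10·6788.1121 = 68316.6779.
Posterior mean = (μ₀/σ₀² + n·x̄/σ²)/(1/σ₀² + n/σ²) = (σ²·μ₀ + σ₀²·n·x̄)/(σ² + n·σ₀²) = (435.5569·361.71 + 6788.1121·3536.2)/68316.6779 = 24161667.294319/68316.6779 = 353.6716.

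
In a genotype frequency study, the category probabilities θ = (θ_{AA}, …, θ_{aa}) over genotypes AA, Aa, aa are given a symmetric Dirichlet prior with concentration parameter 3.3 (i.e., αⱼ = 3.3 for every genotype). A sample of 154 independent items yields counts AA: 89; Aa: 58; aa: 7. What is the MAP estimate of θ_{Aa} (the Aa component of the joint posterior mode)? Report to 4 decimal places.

0.3748

The Dirichlet prior is conjugate to the Multinomial likelihood: each posterior αⱼ = prior αⱼ + observed count nⱼ.
Posterior concentration: (92.3, 61.3, 10.3), total = 163.9.
Joint mode component: (α_{Aa}−1)/(Σα−K) = 60.3/160.9 = 0.3748.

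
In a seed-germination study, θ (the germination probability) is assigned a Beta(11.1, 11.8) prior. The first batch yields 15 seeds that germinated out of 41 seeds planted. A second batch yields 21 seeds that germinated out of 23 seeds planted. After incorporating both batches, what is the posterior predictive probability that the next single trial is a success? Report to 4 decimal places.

0.5420

The Beta prior is conjugate to a Binomial/Bernoulli likelihood; the update adds successes to α and failures to β.
After batch 1: Beta(11.1+15, 11.8+26) = Beta(26.1, 37.8).
After batch 2: Beta(26.1+21, 37.8+2) = Beta(47.1, 39.8).
For a single future Bernoulli trial, P(success | data) = α/(α+β) = 0.5420.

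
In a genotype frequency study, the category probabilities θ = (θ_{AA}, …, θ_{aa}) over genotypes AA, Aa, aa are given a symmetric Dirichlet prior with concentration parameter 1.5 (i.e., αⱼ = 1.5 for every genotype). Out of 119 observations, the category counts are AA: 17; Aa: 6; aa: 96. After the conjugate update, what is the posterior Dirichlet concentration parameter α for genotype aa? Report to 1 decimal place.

97.5

The Dirichlet prior is conjugate to the Multinomial likelihood: each posterior αⱼ = prior αⱼ + observed count nⱼ.
Posterior concentration: (18.5, 7.5, 97.5), total = 123.5.
α_{aa} = 1.5 + 96 = 97.5.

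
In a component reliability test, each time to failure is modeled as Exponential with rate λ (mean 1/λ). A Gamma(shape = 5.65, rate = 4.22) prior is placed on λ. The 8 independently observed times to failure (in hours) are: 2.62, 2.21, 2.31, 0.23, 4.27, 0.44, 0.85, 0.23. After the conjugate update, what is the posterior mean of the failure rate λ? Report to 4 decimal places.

0.7854

With a Gamma(shape α, rate β) prior on the exponential rate λ, the posterior after n observations with total T = Σxᵢ is Gamma(α+n, β+T).
Sum of observations T = 13.16 hours; n = 8.
Posterior: Gamma(5.65+8, 4.22+13.16) = Gamma(13.65, 17.38).
Posterior mean of λ = α/β = 13.65/17.38 = 0.7854.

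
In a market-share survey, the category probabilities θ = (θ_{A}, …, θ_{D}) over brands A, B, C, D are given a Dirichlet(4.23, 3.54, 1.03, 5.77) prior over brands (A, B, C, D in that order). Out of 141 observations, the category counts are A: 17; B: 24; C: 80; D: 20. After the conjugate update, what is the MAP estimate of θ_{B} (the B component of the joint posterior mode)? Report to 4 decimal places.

The Dirichlet prior is conjugate to the Multinomial likelihood: each posterior αⱼ = prior αⱼ + observed count nⱼ.
Posterior concentration: (21.23, 27.54, 81.03, 25.77), total = 155.57.
Joint mode component: (α_{B}−1)/(Σα−K) = 26.54/151.57 = 0.1751.

0.1751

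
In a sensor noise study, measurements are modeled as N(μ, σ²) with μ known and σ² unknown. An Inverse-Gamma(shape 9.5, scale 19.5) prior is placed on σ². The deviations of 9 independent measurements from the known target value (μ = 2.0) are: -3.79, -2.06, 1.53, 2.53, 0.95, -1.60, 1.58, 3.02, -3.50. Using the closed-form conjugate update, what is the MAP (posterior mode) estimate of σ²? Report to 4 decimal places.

With known mean μ and an Inverse-Gamma(α, β) prior on σ², the Normal likelihood is conjugate: posterior is Inv-Gamma(α + n/2, β + Σ(xᵢ−μ)²/2).
Σ(xᵢ−μ)² = (-3.79)² + (-2.06)² + (1.53)² + (2.53)² + (0.95)² + (-1.60)² + (1.58)² + (3.02)² + (-3.50)² = 54.6788.
Posterior: Inv-Gamma(9.5 + 9/2, 19.5 + 54.6788/2) = Inv-Gamma(14.00, 46.83940).
Mode = β/(α+1) = 46.83940/15.00 = 3.1226.

3.1226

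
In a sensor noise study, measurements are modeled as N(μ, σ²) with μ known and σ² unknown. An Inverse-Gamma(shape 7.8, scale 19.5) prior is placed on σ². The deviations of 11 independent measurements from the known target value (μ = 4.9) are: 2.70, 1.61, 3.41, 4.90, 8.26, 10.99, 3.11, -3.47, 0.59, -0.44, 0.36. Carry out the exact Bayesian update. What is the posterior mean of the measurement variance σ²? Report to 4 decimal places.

12.0290

With known mean μ and an Inverse-Gamma(α, β) prior on σ², the Normal likelihood is conjugate: posterior is Inv-Gamma(α + n/2, β + Σ(xᵢ−μ)²/2).
Σ(xᵢ−μ)² = (2.70)² + (1.61)² + (3.41)² + (4.90)² + (8.26)² + (10.99)² + (3.11)² + (-3.47)² + (0.59)² + (-0.44)² + (0.36)² = 256.9122.
Posterior: Inv-Gamma(7.8 + 11/2, 19.5 + 256.9122/2) = Inv-Gamma(13.30, 147.95610).
E[σ²|data] = β/(α−1) = 147.95610/12.30 = 12.0290.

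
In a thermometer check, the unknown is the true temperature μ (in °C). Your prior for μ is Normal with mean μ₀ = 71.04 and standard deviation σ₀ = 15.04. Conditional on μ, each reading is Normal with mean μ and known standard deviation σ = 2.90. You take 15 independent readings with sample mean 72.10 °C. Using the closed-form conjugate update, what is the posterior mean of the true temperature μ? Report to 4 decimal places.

For Normal data with known variance σ², a Normal(μ₀, σ₀²) prior on μ is conjugate. Posterior precision = 1/σ₀² + n/σ²; posterior mean is the precision-weighted average of μ₀ and x̄.
n·x̄ = 15·72.10 = 1081.5.
σ₀² = 15.04² = 226.2016, σ² = 2.90² = 8.41; σ² + n·σ₀² = 8.41 + 15·226.2016 = 3401.434.
Posterior mean = (μ₀/σ₀² + n·x̄/σ²)/(1/σ₀² + n/σ²) = (σ²·μ₀ + σ₀²·n·x̄)/(σ² + n·σ₀²) = (8.41·71.04 + 226.2016·1081.5)/3401.434 = 245234.4768/3401.434 = 72.0974.

72.0974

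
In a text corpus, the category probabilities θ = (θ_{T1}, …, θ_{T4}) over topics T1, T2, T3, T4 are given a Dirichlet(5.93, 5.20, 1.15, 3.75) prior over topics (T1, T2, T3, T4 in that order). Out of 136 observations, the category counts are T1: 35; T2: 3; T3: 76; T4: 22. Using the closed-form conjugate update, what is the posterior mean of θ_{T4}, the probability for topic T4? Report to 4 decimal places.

0.1694

The Dirichlet prior is conjugate to the Multinomial likelihood: each posterior αⱼ = prior αⱼ + observed count nⱼ.
Posterior concentration: (40.93, 8.20, 77.15, 25.75), total = 152.03.
E[θ_{T4}|data] = α_{T4}/Σα = 25.75/152.03 = 0.1694.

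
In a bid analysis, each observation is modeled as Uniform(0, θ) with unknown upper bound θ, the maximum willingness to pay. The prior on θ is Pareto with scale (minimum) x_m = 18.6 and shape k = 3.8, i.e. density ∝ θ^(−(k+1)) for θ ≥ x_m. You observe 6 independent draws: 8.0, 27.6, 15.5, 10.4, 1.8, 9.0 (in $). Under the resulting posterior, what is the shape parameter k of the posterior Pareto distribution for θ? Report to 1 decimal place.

9.8

A Pareto(scale x_m, shape k) prior on the upper bound θ of Uniform(0, θ) is conjugate: posterior is Pareto(max(x_m, max xᵢ), k + n).
Sample maximum = 27.6; prior scale x_m = 18.6 → posterior scale = max = 27.6.
Posterior shape = 3.8 + 6 = 9.8.
Posterior shape k = 9.8.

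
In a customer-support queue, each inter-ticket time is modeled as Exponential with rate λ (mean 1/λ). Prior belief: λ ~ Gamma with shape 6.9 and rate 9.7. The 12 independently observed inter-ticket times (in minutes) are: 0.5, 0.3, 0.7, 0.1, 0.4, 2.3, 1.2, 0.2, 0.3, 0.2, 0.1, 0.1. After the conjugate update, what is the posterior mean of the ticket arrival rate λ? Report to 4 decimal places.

1.1739

With a Gamma(shape α, rate β) prior on the exponential rate λ, the posterior after n observations with total T = Σxᵢ is Gamma(α+n, β+T).
Sum of observations T = 6.4 minutes; n = 12.
Posterior: Gamma(6.9+12, 9.7+6.4) = Gamma(18.9, 16.1).
Posterior mean of λ = α/β = 18.9/16.1 = 1.1739.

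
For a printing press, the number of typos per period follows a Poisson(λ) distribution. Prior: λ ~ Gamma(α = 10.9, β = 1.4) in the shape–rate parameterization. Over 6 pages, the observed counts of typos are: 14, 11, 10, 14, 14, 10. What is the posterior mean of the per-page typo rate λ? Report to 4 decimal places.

11.3378

With a Gamma(shape α, rate β) prior, the Poisson likelihood is conjugate: the posterior is Gamma(α + ΣXᵢ, β + n).
Sum of counts S = 73 over n = 6 pages.
Posterior: Gamma(α+S, β+n) = Gamma(10.9+73, 1.4+6) = Gamma(83.9, 7.4).
Posterior mean = α/β = 83.9/7.4 = 11.3378.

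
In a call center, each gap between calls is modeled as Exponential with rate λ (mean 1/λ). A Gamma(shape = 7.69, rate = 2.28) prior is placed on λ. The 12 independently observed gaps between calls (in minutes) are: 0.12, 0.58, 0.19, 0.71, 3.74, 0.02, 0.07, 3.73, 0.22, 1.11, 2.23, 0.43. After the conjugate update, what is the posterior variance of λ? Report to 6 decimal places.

0.082702

With a Gamma(shape α, rate β) prior on the exponential rate λ, the posterior after n observations with total T = Σxᵢ is Gamma(α+n, β+T).
Sum of observations T = 13.15 minutes; n = 12.
Posterior: Gamma(7.69+12, 2.28+13.15) = Gamma(19.69, 15.43).
Var = α/β² = 0.082702.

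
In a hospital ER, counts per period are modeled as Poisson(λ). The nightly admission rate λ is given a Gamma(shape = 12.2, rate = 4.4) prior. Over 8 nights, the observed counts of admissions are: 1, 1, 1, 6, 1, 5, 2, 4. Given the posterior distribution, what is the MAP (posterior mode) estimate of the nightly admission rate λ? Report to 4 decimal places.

2.5968

With a Gamma(shape α, rate β) prior, the Poisson likelihood is conjugate: the posterior is Gamma(α + ΣXᵢ, β + n).
Sum of counts S = 21 over n = 8 nights.
Posterior: Gamma(α+S, β+n) = Gamma(12.2+21, 4.4+8) = Gamma(33.2, 12.4).
Mode of Gamma(α,β) for α≥1 is (α−1)/β = 32.2/12.4 = 2.5968.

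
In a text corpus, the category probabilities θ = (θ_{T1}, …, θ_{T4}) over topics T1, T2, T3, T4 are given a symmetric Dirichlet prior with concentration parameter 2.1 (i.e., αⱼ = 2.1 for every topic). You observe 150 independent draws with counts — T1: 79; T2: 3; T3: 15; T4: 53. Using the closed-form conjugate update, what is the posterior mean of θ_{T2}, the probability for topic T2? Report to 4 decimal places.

The Dirichlet prior is conjugate to the Multinomial likelihood: each posterior αⱼ = prior αⱼ + observed count nⱼ.
Posterior concentration: (81.1, 5.1, 17.1, 55.1), total = 158.4.
E[θ_{T2}|data] = α_{T2}/Σα = 5.1/158.4 = 0.0322.

0.0322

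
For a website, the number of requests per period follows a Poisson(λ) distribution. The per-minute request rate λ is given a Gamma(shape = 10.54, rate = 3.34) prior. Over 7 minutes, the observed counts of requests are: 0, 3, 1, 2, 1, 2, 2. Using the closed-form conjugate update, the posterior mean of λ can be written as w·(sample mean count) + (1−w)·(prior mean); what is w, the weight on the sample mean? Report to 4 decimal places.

With a Gamma(shape α, rate β) prior, the Poisson likelihood is conjugate: the posterior is Gamma(α + ΣXᵢ, β + n).
Posterior mean = (α₀+S)/(β₀+n) = [n/(β₀+n)]·(S/n) + [β₀/(β₀+n)]·(α₀/β₀), so only n and β₀ enter the weight.
Weight on data w = n/(β₀+n) = 7/(3.34+7) = 7/10.34 = 0.6770.

0.6770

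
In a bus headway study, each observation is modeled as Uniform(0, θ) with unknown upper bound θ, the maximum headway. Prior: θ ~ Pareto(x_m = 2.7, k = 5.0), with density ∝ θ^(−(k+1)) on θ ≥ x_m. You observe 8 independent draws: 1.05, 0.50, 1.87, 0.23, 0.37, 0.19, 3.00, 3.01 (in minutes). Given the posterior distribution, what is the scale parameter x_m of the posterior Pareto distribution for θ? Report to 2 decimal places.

A Pareto(scale x_m, shape k) prior on the upper bound θ of Uniform(0, θ) is conjugate: posterior is Pareto(max(x_m, max xᵢ), k + n).
Sample maximum = 3.01; prior scale x_m = 2.7 → posterior scale = max = 3.01.
Posterior shape = 5.0 + 8 = 13.0.
Posterior scale x_m = 3.01.

3.01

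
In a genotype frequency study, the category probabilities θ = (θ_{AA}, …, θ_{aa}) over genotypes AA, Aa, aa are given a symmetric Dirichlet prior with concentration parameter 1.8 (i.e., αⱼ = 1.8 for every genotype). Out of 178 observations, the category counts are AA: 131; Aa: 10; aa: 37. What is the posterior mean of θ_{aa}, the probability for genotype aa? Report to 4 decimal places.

The Dirichlet prior is conjugate to the Multinomial likelihood: each posterior αⱼ = prior αⱼ + observed count nⱼ.
Posterior concentration: (132.8, 11.8, 38.8), total = 183.4.
E[θ_{aa}|data] = α_{aa}/Σα = 38.8/183.4 = 0.2116.

0.2116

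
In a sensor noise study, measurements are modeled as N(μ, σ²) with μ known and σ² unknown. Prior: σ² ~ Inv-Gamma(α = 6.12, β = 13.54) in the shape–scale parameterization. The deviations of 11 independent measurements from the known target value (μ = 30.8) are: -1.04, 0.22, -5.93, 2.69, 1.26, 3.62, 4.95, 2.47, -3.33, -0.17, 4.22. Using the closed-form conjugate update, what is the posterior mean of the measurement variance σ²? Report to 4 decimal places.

6.8189

With known mean μ and an Inverse-Gamma(α, β) prior on σ², the Normal likelihood is conjugate: posterior is Inv-Gamma(α + n/2, β + Σ(xᵢ−μ)²/2).
Σ(xᵢ−μ)² = (-1.04)² + (0.22)² + (-5.93)² + (2.69)² + (1.26)² + (3.62)² + (4.95)² + (2.47)² + (-3.33)² + (-0.17)² + (4.22)² = 117.7526.
Posterior: Inv-Gamma(6.12 + 11/2, 13.54 + 117.7526/2) = Inv-Gamma(11.62, 72.41630).
E[σ²|data] = β/(α−1) = 72.41630/10.62 = 6.8189.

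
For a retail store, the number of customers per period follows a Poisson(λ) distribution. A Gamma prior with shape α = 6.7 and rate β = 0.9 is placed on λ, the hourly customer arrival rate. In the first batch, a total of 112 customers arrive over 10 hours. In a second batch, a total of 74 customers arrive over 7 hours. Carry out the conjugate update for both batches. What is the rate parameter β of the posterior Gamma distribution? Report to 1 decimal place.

With a Gamma(shape α, rate β) prior, the Poisson likelihood is conjugate: the posterior is Gamma(α + ΣXᵢ, β + n).
After batch 1: Gamma(α+S, β+n) = Gamma(6.7+112, 0.9+10) = Gamma(118.7, 10.9).
After batch 2: Gamma(α+S, β+n) = Gamma(118.7+74, 10.9+7) = Gamma(192.7, 17.9).
Posterior β = 17.9.

17.9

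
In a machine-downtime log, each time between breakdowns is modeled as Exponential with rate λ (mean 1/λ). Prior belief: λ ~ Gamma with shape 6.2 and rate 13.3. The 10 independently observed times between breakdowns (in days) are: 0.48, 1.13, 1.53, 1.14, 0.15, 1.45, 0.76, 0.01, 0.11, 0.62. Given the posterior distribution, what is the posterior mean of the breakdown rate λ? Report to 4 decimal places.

0.7834

With a Gamma(shape α, rate β) prior on the exponential rate λ, the posterior after n observations with total T = Σxᵢ is Gamma(α+n, β+T).
Sum of observations T = 7.38 days; n = 10.
Posterior: Gamma(6.2+10, 13.3+7.38) = Gamma(16.2, 20.68).
Posterior mean of λ = α/β = 16.2/20.68 = 0.7834.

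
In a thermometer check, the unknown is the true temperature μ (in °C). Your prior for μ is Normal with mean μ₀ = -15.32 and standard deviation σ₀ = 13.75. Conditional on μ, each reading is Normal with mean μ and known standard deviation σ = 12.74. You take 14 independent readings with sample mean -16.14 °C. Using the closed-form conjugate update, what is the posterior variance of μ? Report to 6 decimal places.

For Normal data with known variance σ², a Normal(μ₀, σ₀²) prior on μ is conjugate. Posterior precision = 1/σ₀² + n/σ²; posterior mean is the precision-weighted average of μ₀ and x̄.
σ₀² = 13.75² = 189.0625, σ² = 12.74² = 162.3076; σ² + n·σ₀² = 162.3076 + 14·189.0625 = 2809.1826.
Posterior precision = 1/σ₀² + n/σ² = 1/189.0625 + 14/162.3076 = (σ² + n·σ₀²)/(σ₀²σ²) = 2809.1826/(189.0625·162.3076); posterior variance σₙ² = σ₀²σ²/(σ² + n·σ₀²) = 189.0625·162.3076/2809.1826 = 10.923562.

10.923562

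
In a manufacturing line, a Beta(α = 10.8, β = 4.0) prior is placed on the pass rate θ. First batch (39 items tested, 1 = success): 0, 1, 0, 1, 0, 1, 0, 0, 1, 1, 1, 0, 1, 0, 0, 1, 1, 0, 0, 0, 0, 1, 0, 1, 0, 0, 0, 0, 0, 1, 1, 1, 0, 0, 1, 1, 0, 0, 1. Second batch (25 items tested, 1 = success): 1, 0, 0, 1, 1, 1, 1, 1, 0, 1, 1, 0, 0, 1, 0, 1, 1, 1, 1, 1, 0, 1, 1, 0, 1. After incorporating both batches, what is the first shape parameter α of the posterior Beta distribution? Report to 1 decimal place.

The Beta prior is conjugate to a Binomial/Bernoulli likelihood; the update adds successes to α and failures to β.
After batch 1: Beta(10.8+17, 4.0+22) = Beta(27.8, 26.0).
After batch 2: Beta(27.8+17, 26.0+8) = Beta(44.8, 34.0).
Posterior α = 44.8.

44.8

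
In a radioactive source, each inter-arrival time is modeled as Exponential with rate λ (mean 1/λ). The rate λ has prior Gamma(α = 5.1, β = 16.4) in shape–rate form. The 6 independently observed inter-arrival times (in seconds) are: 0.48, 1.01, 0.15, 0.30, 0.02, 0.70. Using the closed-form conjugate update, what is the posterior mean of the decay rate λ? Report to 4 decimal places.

0.5824

With a Gamma(shape α, rate β) prior on the exponential rate λ, the posterior after n observations with total T = Σxᵢ is Gamma(α+n, β+T).
Sum of observations T = 2.66 seconds; n = 6.
Posterior: Gamma(5.1+6, 16.4+2.66) = Gamma(11.1, 19.06).
Posterior mean of λ = α/β = 11.1/19.06 = 0.5824.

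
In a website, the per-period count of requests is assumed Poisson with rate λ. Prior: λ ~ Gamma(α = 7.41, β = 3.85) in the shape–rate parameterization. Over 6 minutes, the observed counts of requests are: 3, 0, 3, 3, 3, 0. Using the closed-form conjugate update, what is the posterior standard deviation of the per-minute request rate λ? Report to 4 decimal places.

With a Gamma(shape α, rate β) prior, the Poisson likelihood is conjugate: the posterior is Gamma(α + ΣXᵢ, β + n).
Sum of counts S = 12 over n = 6 minutes.
Posterior: Gamma(α+S, β+n) = Gamma(7.41+12, 3.85+6) = Gamma(19.41, 9.85).
SD = √α/β = √19.41/9.85 = 0.4473.

0.4473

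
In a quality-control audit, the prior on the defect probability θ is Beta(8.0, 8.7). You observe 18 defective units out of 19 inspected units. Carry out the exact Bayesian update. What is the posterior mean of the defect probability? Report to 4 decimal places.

0.7283

The Beta prior is conjugate to a Binomial/Bernoulli likelihood; the update adds successes to α and failures to β.
Posterior: Beta(α+k, β+n−k) = Beta(8.0+18, 8.7+1) = Beta(26.0, 9.7).
Posterior mean = α/(α+β) = 26.0/35.7 = 0.7283.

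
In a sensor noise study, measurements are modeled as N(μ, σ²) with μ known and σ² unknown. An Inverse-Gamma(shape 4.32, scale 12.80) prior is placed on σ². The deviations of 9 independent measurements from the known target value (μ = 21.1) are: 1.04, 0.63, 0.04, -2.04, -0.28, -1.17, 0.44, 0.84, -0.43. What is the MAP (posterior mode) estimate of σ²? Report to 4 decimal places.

With known mean μ and an Inverse-Gamma(α, β) prior on σ², the Normal likelihood is conjugate: posterior is Inv-Gamma(α + n/2, β + Σ(xᵢ−μ)²/2).
Σ(xᵢ−μ)² = (1.04)² + (0.63)² + (0.04)² + (-2.04)² + (-0.28)² + (-1.17)² + (0.44)² + (0.84)² + (-0.43)² = 8.1731.
Posterior: Inv-Gamma(4.32 + 9/2, 12.80 + 8.1731/2) = Inv-Gamma(8.82, 16.88655).
Mode = β/(α+1) = 16.88655/9.82 = 1.7196.

1.7196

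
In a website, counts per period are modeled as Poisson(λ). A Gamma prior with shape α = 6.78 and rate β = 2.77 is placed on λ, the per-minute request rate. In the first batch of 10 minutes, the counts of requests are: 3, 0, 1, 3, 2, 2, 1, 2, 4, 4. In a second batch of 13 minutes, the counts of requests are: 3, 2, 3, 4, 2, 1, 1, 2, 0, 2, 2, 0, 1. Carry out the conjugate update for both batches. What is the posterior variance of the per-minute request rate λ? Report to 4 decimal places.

0.0780

With a Gamma(shape α, rate β) prior, the Poisson likelihood is conjugate: the posterior is Gamma(α + ΣXᵢ, β + n).
Batch 1: sum of counts S = 22 over n = 10 minutes.
After batch 1: Gamma(α+S, β+n) = Gamma(6.78+22, 2.77+10) = Gamma(28.78, 12.77).
Batch 2: sum of counts S = 23 over n = 13 minutes.
After batch 2: Gamma(α+S, β+n) = Gamma(28.78+23, 12.77+13) = Gamma(51.78, 25.77).
Var = α/β² = 51.78/25.77² = 0.0780.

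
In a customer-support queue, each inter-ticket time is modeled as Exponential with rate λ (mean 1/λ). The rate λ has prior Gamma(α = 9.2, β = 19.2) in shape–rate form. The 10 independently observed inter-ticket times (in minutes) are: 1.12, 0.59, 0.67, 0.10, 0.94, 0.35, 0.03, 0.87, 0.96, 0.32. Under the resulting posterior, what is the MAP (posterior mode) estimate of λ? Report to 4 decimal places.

0.7237

With a Gamma(shape α, rate β) prior on the exponential rate λ, the posterior after n observations with total T = Σxᵢ is Gamma(α+n, β+T).
Sum of observations T = 5.95 minutes; n = 10.
Posterior: Gamma(9.2+10, 19.2+5.95) = Gamma(19.2, 25.15).
Mode = (α−1)/β = 0.7237.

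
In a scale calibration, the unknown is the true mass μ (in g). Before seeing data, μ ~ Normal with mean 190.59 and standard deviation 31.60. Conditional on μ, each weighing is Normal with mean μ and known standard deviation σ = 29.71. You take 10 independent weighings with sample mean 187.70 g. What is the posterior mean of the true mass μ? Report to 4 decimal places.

187.9347

For Normal data with known variance σ², a Normal(μ₀, σ₀²) prior on μ is conjugate. Posterior precision = 1/σ₀² + n/σ²; posterior mean is the precision-weighted average of μ₀ and x̄.
n·x̄ = 10·187.70 = 1877.
σ₀² = 31.60² = 998.56, σ² = 29.71² = 882.6841; σ² + n·σ₀² = 882.6841 + 10·998.56 = 10868.2841.
Posterior mean = (μ₀/σ₀² + n·x̄/σ²)/(1/σ₀² + n/σ²) = (σ²·μ₀ + σ₀²·n·x̄)/(σ² + n·σ₀²) = (882.6841·190.59 + 998.56·1877)/10868.2841 = 2042527.882619/10868.2841 = 187.9347.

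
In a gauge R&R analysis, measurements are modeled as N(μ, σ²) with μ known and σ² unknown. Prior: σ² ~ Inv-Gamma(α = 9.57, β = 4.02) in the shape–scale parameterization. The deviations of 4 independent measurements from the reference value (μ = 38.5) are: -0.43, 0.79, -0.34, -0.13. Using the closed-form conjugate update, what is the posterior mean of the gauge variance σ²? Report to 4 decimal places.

0.4249

With known mean μ and an Inverse-Gamma(α, β) prior on σ², the Normal likelihood is conjugate: posterior is Inv-Gamma(α + n/2, β + Σ(xᵢ−μ)²/2).
Σ(xᵢ−μ)² = (-0.43)² + (0.79)² + (-0.34)² + (-0.13)² = 0.9415.
Posterior: Inv-Gamma(9.57 + 4/2, 4.02 + 0.9415/2) = Inv-Gamma(11.57, 4.49075).
E[σ²|data] = β/(α−1) = 4.49075/10.57 = 0.4249.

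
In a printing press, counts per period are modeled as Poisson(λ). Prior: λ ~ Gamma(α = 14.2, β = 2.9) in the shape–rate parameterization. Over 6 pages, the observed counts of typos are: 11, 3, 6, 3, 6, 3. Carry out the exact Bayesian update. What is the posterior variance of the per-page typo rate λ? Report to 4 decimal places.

0.5833

With a Gamma(shape α, rate β) prior, the Poisson likelihood is conjugate: the posterior is Gamma(α + ΣXᵢ, β + n).
Sum of counts S = 32 over n = 6 pages.
Posterior: Gamma(α+S, β+n) = Gamma(14.2+32, 2.9+6) = Gamma(46.2, 8.9).
Var = α/β² = 46.2/8.9² = 0.5833.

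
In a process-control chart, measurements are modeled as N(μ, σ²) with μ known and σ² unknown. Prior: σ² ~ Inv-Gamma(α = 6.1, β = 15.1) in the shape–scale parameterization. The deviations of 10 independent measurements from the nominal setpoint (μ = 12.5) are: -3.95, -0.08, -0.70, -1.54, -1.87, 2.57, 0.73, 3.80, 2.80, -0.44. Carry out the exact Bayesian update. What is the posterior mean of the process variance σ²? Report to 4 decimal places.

4.0485

With known mean μ and an Inverse-Gamma(α, β) prior on σ², the Normal likelihood is conjugate: posterior is Inv-Gamma(α + n/2, β + Σ(xᵢ−μ)²/2).
Σ(xᵢ−μ)² = (-3.95)² + (-0.08)² + (-0.70)² + (-1.54)² + (-1.87)² + (2.57)² + (0.73)² + (3.80)² + (2.80)² + (-0.44)² = 51.5788.
Posterior: Inv-Gamma(6.1 + 10/2, 15.1 + 51.5788/2) = Inv-Gamma(11.10, 40.88940).
E[σ²|data] = β/(α−1) = 40.88940/10.10 = 4.0485.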